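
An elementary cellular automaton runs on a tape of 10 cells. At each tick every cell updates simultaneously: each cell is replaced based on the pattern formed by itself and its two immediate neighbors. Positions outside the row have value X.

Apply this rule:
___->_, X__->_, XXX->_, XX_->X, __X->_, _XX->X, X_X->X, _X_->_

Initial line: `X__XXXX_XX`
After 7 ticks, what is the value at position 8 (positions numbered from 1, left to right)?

X__X__XXX_
X_____X_XX
X______XX_
X______XXX
X______X__
X_________
X_________
position 8 holds _

_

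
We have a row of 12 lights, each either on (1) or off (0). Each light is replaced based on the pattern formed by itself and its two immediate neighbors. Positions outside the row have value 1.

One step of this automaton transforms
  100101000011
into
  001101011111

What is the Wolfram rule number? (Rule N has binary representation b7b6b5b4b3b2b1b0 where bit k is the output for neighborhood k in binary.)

143

position 11: 111 → 1  (bit 7 = 1)
position 0: 110 → 0  (bit 6 = 0)
position 4: 101 → 0  (bit 5 = 0)
position 1: 100 → 0  (bit 4 = 0)
position 10: 011 → 1  (bit 3 = 1)
position 3: 010 → 1  (bit 2 = 1)
position 2: 001 → 1  (bit 1 = 1)
position 7: 000 → 1  (bit 0 = 1)
bits b7..b0 = 10001111 = 143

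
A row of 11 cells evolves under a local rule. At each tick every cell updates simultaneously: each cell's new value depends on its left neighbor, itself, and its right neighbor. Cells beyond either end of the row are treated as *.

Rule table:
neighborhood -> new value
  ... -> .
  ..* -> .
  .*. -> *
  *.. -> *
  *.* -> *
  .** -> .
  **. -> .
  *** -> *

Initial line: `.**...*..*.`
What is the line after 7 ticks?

*..*..**.**
.*.**...*.*
***..*..**.
**.*.**...*
*.***..*...
.*.*.*.**..
*******..*.

*******..*.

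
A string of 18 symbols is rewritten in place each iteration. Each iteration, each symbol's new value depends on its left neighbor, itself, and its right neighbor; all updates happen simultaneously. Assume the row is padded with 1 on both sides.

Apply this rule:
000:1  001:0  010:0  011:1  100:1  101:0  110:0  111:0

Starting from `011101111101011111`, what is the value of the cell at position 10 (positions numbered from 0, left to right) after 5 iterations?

0

iteration 1: 010001000000010000
iteration 2: 001100111111001110
iteration 3: 101010100000101000
iteration 4: 000000011110000110
iteration 5: 111111010001110100
position 10 holds 0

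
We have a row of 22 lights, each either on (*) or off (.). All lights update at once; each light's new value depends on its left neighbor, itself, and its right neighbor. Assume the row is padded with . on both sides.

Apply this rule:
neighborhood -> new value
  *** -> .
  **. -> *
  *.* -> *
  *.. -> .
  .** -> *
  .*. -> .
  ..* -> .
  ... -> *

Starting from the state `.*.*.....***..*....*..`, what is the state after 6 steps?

.*.*.****..*...**.*.**

step 1: ..*..***.*.*....**...*
step 2: *....*.**.*..**.**.*..
step 3: ..**..****...******..*
step 4: *.**..*..*.*.*....*...
step 5: .***......*.*..**...**
step 6: .*.*.****..*...**.*.**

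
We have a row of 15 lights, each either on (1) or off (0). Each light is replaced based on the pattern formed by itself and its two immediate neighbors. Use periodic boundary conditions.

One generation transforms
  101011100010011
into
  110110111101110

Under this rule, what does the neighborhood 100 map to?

1

At position 7 the neighborhood is 100; the next row has 1 there.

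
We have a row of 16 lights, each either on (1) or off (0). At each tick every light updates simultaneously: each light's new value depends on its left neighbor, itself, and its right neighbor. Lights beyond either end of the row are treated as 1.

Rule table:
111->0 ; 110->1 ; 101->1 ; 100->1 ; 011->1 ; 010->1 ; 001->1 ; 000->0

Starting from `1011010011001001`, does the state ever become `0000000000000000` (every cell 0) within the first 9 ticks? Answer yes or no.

yes

1111111111111111
0000000000000000
all cells are 0 at tick 2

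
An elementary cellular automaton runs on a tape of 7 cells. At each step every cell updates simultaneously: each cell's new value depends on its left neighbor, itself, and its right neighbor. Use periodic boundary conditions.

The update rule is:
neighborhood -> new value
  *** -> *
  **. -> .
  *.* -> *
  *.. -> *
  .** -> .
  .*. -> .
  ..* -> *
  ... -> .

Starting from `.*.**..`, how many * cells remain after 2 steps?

4

step 1: *.*..*.
step 2: .*.**.*
count of *: 4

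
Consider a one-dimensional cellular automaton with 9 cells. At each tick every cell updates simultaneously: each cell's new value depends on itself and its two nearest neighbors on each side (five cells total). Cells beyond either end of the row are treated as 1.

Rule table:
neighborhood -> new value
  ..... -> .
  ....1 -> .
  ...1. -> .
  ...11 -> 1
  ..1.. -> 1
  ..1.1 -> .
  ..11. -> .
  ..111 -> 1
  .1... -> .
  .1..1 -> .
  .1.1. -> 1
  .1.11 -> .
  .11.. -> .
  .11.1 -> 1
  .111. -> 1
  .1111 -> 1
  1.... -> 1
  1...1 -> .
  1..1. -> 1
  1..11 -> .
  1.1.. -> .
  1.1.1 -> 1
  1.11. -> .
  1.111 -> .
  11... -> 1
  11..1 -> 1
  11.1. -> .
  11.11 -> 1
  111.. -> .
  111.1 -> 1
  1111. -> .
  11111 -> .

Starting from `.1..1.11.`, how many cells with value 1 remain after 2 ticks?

...1...11
1..1..111
count of 1: 5

5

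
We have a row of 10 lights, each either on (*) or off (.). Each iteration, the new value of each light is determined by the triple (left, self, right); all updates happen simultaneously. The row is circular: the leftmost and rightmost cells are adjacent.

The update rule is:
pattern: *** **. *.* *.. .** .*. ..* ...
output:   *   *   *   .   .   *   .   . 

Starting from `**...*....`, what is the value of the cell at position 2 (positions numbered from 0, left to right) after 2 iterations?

iteration 1: .*...*....
iteration 2: .*...*....
position 2 holds .

.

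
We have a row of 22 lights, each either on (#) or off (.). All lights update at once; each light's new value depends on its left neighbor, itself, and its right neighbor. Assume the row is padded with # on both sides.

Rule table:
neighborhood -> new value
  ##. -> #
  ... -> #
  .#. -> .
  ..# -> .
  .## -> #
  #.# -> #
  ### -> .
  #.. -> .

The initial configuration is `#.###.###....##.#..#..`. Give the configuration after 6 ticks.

tick 1: ###.###.#.##.###......
tick 2: ..###.##.#####.#.####.
tick 3: ..#.######...##.##..##
tick 4: ...##....#.#.#####..#.
tick 5: .#.##.##..#.##...#...#
tick 6: #.######...###.#...#.#

#.######...###.#...#.#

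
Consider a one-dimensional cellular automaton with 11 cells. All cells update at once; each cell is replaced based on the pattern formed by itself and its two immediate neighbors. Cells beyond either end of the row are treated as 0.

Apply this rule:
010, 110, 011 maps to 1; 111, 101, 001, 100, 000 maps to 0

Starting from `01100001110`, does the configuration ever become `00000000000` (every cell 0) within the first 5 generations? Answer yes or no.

01100001010
01100001010  (fixed point — unchanged through generation 5)
generation 5 is 01100001010, still not uniform 0

no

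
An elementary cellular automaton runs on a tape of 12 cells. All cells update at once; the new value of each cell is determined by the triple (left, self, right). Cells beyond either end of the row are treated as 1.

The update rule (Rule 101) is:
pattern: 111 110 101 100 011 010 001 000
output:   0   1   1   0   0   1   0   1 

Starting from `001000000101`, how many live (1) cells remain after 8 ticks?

001011110110
001100011011
000101001100
010111000100
111001010100
001001111100
001000000100
001011110100
count of 1: 6

6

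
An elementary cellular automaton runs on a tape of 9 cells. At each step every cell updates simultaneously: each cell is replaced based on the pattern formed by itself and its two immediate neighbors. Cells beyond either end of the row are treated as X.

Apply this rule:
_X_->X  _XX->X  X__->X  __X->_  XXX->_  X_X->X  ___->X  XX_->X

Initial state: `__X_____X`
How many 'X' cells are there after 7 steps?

8

X_XXXXX_X
XXX___XXX
__XXX_X__
X_X_XXXX_
XXXXX__XX
____XX_X_
XXX_XXXXX
count of X: 8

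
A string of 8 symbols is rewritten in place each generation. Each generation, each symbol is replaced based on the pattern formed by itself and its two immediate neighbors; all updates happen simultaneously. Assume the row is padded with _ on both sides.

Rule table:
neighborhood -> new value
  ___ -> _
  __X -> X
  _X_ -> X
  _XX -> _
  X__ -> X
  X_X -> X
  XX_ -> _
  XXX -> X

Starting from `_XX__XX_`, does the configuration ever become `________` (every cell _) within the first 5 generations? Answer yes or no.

no

X__XX__X
XXX__XXX
_X_XX_X_
XXX__XXX  (repeats generation 2; period 2)
generation 5: _X_XX_X_
generation 5 is _X_XX_X_, still not uniform _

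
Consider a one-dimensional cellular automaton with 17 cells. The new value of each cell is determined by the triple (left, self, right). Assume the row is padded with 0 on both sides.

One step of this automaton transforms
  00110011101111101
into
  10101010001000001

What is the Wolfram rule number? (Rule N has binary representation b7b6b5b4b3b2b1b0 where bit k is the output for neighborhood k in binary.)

29

position 7: 111 → 0  (bit 7 = 0)
position 3: 110 → 0  (bit 6 = 0)
position 9: 101 → 0  (bit 5 = 0)
position 4: 100 → 1  (bit 4 = 1)
position 2: 011 → 1  (bit 3 = 1)
position 16: 010 → 1  (bit 2 = 1)
position 1: 001 → 0  (bit 1 = 0)
position 0: 000 → 1  (bit 0 = 1)
bits b7..b0 = 00011101 = 29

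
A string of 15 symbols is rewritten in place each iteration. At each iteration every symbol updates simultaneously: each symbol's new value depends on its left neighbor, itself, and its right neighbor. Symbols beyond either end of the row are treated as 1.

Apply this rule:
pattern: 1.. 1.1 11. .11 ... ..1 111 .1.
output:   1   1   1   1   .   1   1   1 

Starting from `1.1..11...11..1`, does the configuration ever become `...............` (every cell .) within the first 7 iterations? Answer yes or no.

11111111.111111
111111111111111
111111111111111  (fixed point — unchanged through iteration 7)
iteration 7 is 111111111111111, still not uniform .

no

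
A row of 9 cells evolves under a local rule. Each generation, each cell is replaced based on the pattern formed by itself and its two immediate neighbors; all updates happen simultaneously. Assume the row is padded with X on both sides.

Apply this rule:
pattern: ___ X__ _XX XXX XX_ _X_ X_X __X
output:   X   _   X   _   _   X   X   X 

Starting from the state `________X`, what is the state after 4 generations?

_XXX_____

_XXXXXXXX
XX_______
___XXXXXX
_XXX_____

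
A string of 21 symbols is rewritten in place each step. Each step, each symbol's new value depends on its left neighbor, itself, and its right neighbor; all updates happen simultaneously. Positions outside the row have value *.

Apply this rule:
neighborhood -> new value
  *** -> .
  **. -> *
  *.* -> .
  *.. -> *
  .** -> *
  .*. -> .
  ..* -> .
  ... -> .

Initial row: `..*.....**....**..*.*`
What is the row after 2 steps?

*..*....***...***...*
**..*...*.**..*.**..*

**..*...*.**..*.**..*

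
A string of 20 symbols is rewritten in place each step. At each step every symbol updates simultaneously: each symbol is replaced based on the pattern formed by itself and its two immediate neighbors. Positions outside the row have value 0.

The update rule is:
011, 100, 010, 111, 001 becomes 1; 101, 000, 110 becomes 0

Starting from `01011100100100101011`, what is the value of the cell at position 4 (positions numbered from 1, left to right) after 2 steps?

1

step 1: 11011011111111101010
step 2: 10010011111111001011
position 4 holds 1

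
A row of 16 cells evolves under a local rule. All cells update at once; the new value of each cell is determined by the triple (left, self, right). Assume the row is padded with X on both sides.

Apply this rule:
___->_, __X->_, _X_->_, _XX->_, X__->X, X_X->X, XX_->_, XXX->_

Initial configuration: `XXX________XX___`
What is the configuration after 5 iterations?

_X_X___X________

iteration 1: ___X_________X__
iteration 2: X___X_________X_
iteration 3: _X___X_________X
iteration 4: X_X___X_________
iteration 5: _X_X___X________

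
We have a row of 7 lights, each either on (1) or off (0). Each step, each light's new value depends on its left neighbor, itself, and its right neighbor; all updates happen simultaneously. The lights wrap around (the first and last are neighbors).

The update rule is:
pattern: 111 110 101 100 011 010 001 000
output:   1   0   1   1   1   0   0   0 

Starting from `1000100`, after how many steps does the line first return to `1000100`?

7

step 1: 0100010
step 2: 0010001
step 3: 1001000
step 4: 0100100
step 5: 0010010
step 6: 0001001
step 7: 1000100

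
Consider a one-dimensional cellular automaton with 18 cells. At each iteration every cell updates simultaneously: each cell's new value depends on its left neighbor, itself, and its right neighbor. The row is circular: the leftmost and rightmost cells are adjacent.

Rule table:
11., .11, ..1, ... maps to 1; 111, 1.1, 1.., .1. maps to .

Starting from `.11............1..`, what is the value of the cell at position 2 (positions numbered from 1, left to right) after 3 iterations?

iteration 1: 111.11111111111..1
iteration 2: ..1.1.........1.11
iteration 3: .1....11111111..11
position 2 holds 1

1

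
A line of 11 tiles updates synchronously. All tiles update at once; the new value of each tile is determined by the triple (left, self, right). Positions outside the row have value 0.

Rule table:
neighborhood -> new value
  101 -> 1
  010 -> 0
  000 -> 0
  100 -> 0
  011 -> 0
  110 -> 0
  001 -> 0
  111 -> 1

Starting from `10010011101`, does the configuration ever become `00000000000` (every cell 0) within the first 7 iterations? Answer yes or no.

00000001010
00000000100
00000000000
all cells are 0 at iteration 3

yes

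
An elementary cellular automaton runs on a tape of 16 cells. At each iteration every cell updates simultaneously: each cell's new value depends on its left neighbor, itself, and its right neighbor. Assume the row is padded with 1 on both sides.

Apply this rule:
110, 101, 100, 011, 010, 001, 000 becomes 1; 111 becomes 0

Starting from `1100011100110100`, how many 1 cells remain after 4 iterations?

0111110111111111
1100011100000000
0111110111111111  (repeats iteration 1; period 2)
iteration 4: 1100011100000000
count of 1: 5

5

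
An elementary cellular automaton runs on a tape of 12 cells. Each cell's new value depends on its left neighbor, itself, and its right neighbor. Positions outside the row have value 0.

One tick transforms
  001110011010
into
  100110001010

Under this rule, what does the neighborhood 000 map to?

1

At position 0 the neighborhood is 000; the next row has 1 there.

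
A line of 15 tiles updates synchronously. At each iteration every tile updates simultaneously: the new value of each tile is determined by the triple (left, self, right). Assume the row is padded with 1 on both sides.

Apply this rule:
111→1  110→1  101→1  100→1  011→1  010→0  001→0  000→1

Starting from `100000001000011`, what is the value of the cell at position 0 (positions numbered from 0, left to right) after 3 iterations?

111111100111011
111111110111111
111111111111111
position 0 holds 1

1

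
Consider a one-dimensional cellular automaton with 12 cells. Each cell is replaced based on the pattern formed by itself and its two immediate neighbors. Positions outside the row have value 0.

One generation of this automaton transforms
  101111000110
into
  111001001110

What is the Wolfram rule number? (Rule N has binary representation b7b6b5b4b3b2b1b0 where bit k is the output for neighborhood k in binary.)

position 3: 111 → 0  (bit 7 = 0)
position 5: 110 → 1  (bit 6 = 1)
position 1: 101 → 1  (bit 5 = 1)
position 6: 100 → 0  (bit 4 = 0)
position 2: 011 → 1  (bit 3 = 1)
position 0: 010 → 1  (bit 2 = 1)
position 8: 001 → 1  (bit 1 = 1)
position 7: 000 → 0  (bit 0 = 0)
bits b7..b0 = 01101110 = 110

110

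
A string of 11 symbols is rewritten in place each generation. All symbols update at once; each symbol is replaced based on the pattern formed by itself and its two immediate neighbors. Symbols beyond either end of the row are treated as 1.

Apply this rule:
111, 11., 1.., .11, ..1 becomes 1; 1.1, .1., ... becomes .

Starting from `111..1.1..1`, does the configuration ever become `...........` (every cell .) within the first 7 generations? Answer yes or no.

11111...111
111111.1111
111111.1111  (fixed point — unchanged through generation 7)
generation 7 is 111111.1111, still not uniform .

no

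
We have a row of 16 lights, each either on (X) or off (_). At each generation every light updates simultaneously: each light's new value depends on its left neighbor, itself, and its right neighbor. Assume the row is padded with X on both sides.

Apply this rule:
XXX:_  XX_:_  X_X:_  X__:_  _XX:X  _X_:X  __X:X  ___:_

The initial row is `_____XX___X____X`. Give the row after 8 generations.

_X_X___XX__XX__X

generation 1: ____XX___XX___XX
generation 2: ___XX___XX___XX_
generation 3: __XX___XX___XX__
generation 4: _XX___XX___XX__X
generation 5: _X___XX___XX__XX
generation 6: _X__XX___XX__XX_
generation 7: _X_XX___XX__XX__
generation 8: _X_X___XX__XX__X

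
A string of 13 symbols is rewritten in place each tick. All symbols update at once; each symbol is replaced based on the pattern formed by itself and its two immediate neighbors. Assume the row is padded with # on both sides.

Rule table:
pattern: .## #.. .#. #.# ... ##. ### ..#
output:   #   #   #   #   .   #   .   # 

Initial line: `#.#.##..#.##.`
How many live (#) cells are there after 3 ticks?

#############
.............
#...........#
count of #: 2

2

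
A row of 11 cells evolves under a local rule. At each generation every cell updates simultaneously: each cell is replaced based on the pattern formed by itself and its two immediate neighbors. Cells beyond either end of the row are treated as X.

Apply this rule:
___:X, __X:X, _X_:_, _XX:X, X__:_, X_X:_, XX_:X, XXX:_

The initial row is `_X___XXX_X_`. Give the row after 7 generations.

___XXX_X___
_XXX_X___XX
_X_X___XXX_
_____XXX_X_
_XXXXX_X___
_X___X___XX
___XX__XXX_

___XX__XXX_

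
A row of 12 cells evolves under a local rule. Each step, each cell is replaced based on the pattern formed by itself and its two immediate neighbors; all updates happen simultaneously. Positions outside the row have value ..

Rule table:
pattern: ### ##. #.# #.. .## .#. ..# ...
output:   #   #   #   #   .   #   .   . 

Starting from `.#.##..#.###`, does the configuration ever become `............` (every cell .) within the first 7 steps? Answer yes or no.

.##.##.##.##
..##.##.##.#
...##.##.###
....##.##.##
.....##.##.#
......##.###
.......##.##
step 7 is .......##.##, still not uniform .

no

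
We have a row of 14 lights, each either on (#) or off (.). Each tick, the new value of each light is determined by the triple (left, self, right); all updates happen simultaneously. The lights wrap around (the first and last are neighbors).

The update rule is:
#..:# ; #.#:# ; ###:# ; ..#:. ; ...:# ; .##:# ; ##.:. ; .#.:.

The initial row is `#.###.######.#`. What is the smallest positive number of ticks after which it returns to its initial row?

14

tick 1: .###.######.##
tick 2: ###.######.##.
tick 3: ##.######.##.#
tick 4: #.######.##.##
tick 5: .######.##.###
tick 6: ######.##.###.
tick 7: #####.##.###.#
tick 8: ####.##.###.##
tick 9: ###.##.###.###
tick 10: ##.##.###.####
tick 11: #.##.###.#####
tick 12: .##.###.######
tick 13: ##.###.######.
tick 14: #.###.######.#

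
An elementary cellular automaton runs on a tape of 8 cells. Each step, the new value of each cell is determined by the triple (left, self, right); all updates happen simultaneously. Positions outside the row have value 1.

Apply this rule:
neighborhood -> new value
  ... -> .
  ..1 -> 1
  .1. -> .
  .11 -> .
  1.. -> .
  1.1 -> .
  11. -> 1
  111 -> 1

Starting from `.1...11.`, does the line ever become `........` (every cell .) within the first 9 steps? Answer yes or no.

no

step 1: ....1.1.
step 2: ...1....
step 3: ..1....1
step 4: .1....1.
step 5: .....1..
step 6: ....1..1
step 7: ...1..1.
step 8: ..1..1..
step 9: .1..1..1
step 9 is .1..1..1, still not uniform .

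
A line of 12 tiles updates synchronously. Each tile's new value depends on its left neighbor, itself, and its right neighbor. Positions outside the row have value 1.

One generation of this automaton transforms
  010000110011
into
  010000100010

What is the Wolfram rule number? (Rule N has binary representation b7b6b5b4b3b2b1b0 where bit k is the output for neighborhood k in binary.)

12

position 11: 111 → 0  (bit 7 = 0)
position 7: 110 → 0  (bit 6 = 0)
position 0: 101 → 0  (bit 5 = 0)
position 2: 100 → 0  (bit 4 = 0)
position 6: 011 → 1  (bit 3 = 1)
position 1: 010 → 1  (bit 2 = 1)
position 5: 001 → 0  (bit 1 = 0)
position 3: 000 → 0  (bit 0 = 0)
bits b7..b0 = 00001100 = 12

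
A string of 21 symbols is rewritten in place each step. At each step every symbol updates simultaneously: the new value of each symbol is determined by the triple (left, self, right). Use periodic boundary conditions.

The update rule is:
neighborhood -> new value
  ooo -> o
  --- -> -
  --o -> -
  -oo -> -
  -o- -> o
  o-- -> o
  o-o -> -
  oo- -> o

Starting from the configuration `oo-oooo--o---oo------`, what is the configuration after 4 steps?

---oo--ooo--oo---oo--

step 1: -o--oooo-oo---oo-----
step 2: -oo--ooo--oo---oo----
step 3: --oo--ooo--oo---oo---
step 4: ---oo--ooo--oo---oo--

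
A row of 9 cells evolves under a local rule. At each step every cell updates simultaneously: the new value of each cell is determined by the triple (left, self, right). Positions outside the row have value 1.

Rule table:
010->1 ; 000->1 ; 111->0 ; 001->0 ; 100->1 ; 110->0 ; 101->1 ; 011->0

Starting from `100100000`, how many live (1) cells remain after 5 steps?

step 1: 010111110
step 2: 111000001
step 3: 000111100
step 4: 110000010
step 5: 001111011
count of 1: 6

6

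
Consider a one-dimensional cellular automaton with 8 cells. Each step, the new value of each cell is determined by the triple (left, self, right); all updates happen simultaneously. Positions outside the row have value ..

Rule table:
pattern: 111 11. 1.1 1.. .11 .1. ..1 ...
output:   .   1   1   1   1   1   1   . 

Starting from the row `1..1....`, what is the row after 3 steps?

11111...
1...11..
11.1111.

11.1111.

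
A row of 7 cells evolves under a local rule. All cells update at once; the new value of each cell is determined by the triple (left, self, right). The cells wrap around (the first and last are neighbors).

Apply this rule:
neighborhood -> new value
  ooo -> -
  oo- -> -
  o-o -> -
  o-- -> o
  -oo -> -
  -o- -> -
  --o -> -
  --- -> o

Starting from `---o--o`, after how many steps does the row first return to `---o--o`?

14

oo--o--
--o--o-
o--o--o
-o--o--
--o--oo
o--o---
-o--oo-
--o---o
o--oo--
-o---o-
--oo--o
o---o--
-oo--o-
---o--o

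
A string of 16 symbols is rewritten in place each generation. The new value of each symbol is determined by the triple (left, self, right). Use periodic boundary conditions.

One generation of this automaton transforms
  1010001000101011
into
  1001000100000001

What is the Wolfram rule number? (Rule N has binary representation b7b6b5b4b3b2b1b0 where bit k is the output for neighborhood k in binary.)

position 15: 111 → 1  (bit 7 = 1)
position 0: 110 → 1  (bit 6 = 1)
position 1: 101 → 0  (bit 5 = 0)
position 3: 100 → 1  (bit 4 = 1)
position 14: 011 → 0  (bit 3 = 0)
position 2: 010 → 0  (bit 2 = 0)
position 5: 001 → 0  (bit 1 = 0)
position 4: 000 → 0  (bit 0 = 0)
bits b7..b0 = 11010000 = 208

208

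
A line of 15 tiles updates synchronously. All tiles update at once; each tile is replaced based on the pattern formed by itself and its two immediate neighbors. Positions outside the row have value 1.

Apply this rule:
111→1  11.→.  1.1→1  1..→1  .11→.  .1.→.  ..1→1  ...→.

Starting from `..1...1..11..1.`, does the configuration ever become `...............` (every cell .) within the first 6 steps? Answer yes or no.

step 1: 11.1.1.11..11.1
step 2: 1.1.1.1..11..1.
step 3: .1.1.1.11..11.1
step 4: 1.1.1.1..11..1.  (repeats step 2; period 2)
step 6: 1.1.1.1..11..1.
step 6 is 1.1.1.1..11..1., still not uniform .

no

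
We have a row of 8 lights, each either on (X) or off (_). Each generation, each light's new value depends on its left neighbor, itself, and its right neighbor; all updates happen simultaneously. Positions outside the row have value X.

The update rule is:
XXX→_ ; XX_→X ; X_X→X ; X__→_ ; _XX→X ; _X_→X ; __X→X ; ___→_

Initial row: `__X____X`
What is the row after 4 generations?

_XXXX___

_XX___XX
XXX__XX_
__X_XXXX
_XXXX___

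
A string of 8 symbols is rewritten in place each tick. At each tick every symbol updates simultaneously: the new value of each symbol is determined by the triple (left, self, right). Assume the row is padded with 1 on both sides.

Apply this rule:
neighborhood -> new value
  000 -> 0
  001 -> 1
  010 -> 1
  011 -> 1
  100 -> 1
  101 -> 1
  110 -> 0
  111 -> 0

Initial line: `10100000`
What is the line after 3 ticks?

00111110

01110001
11001011
00111110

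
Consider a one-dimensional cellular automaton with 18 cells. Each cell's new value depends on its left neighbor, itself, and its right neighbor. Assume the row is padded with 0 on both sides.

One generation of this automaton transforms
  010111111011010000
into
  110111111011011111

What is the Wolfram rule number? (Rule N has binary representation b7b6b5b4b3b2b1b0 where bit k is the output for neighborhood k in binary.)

position 4: 111 → 1  (bit 7 = 1)
position 8: 110 → 1  (bit 6 = 1)
position 2: 101 → 0  (bit 5 = 0)
position 14: 100 → 1  (bit 4 = 1)
position 3: 011 → 1  (bit 3 = 1)
position 1: 010 → 1  (bit 2 = 1)
position 0: 001 → 1  (bit 1 = 1)
position 15: 000 → 1  (bit 0 = 1)
bits b7..b0 = 11011111 = 223

223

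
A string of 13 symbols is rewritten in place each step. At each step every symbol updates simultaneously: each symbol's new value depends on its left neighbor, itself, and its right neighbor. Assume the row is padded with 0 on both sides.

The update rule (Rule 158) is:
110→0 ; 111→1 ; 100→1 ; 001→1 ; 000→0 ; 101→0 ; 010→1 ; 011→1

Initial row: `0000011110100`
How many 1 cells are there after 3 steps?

7

0000111100110
0001111011101
0011110011001
count of 1: 7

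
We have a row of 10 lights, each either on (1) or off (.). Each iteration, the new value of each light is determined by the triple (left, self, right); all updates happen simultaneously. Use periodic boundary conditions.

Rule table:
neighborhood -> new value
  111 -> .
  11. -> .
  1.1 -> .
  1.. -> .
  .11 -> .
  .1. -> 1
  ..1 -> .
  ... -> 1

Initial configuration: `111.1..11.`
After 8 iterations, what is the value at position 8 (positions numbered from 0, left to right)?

1

....1.....
111.1.1111
....1.....  (repeats iteration 1; period 2)
iteration 8: 111.1.1111
position 8 holds 1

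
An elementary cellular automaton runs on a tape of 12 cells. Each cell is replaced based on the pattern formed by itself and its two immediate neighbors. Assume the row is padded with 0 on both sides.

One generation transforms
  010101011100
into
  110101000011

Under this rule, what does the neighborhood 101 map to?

At position 2 the neighborhood is 101; the next row has 0 there.

0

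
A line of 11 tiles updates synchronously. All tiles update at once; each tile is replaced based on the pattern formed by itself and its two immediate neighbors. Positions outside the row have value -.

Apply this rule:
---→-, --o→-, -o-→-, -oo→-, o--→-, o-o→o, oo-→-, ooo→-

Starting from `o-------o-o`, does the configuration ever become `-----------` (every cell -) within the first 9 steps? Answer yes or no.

yes

step 1: ---------o-
step 2: -----------
all cells are - at step 2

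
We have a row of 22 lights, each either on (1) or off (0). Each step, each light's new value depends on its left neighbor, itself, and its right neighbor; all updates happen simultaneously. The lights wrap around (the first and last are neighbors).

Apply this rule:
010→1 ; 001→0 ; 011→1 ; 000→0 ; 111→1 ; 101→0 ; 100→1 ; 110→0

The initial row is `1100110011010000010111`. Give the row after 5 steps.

1010101010010101010110

1010101010011000010111
0010101011010100010111
1010101010010110010110
1010101011010101010100
1010101010010101010110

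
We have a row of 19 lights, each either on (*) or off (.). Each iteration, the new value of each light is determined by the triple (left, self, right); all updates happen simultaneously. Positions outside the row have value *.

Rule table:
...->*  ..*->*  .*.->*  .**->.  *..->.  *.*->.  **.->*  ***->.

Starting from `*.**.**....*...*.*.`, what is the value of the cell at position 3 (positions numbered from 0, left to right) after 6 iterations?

*..*..*.****.***.*.
*.**.**....*...*.*.  (repeats iteration 0; period 2)
iteration 6: *.**.**....*...*.*.
position 3 holds *

*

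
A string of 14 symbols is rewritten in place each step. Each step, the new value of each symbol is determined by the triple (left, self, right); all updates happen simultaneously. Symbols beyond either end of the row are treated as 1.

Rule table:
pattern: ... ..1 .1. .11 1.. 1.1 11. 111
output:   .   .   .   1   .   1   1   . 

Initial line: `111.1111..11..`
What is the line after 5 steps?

..111..1..11..
..1.1.....11..
...1......11..
..........11..
..........11..

..........11..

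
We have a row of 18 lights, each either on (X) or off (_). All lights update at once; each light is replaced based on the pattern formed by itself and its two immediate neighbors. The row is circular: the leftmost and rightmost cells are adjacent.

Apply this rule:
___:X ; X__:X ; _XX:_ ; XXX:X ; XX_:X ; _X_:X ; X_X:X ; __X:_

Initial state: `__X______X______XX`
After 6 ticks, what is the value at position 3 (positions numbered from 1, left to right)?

_

X_XXXXXX_XXXXXX__X
XX_XXXXXX_XXXXXX__
_XX_XXXXXX_XXXXXX_
__XX_XXXXXX_XXXXXX
X__XX_XXXXXX_XXXXX
XX__XX_XXXXXX_XXXX
position 3 holds _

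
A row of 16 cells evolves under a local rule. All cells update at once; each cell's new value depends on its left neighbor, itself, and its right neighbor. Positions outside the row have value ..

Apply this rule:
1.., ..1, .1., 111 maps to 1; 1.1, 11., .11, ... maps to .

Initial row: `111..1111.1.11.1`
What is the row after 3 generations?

..1....1.11.11..

.1.11.11..1....1
11......1111..11
..1....1.11.11..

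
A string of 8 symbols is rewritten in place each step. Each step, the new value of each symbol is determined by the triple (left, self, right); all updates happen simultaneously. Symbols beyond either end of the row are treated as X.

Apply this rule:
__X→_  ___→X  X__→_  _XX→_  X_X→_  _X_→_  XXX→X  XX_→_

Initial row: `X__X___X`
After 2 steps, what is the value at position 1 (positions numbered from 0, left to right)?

X

_____X__
_XXX____
position 1 holds X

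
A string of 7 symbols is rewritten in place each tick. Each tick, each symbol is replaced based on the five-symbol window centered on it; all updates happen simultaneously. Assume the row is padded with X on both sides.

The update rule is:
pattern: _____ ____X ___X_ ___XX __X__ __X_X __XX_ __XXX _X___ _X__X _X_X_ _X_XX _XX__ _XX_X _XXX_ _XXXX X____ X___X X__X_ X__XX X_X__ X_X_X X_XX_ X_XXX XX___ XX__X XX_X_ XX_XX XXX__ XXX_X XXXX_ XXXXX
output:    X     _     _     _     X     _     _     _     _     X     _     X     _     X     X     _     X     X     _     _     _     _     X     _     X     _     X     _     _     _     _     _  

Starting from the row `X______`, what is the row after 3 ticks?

_XXXX__
_______
XXXXX__

XXXXX__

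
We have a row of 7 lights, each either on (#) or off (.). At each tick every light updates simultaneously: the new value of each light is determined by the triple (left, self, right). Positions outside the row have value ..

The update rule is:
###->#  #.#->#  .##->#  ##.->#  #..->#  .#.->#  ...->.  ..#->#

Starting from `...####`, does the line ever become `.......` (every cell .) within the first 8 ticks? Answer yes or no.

no

..#####
.######
#######
#######  (fixed point — unchanged through tick 8)
tick 8 is #######, still not uniform .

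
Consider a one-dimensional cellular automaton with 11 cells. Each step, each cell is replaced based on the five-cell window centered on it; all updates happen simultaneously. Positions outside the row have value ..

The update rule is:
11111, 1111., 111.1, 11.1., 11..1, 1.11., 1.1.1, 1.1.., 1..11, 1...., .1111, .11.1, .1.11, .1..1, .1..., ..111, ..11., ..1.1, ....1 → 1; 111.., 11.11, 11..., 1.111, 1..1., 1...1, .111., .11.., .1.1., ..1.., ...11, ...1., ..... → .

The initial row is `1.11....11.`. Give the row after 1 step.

111..11.1..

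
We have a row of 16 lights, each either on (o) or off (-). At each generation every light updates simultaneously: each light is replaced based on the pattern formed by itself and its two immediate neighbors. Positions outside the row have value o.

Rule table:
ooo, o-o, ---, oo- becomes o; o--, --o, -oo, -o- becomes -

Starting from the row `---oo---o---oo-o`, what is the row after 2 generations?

-o--o-o---o--oo-
o----o--o-----oo

o----o--o-----oo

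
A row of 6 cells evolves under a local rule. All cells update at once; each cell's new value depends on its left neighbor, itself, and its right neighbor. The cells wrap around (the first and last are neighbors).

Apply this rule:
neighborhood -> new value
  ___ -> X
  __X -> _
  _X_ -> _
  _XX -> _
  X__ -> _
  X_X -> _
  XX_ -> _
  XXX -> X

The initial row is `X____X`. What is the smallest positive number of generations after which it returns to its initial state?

__XX__
X____X

2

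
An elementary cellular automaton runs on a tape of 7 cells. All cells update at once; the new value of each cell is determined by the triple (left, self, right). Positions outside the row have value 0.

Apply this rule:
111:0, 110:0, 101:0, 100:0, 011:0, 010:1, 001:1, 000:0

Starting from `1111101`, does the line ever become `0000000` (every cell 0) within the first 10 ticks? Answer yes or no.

0000001
0000011
0000100
0001100
0010000
0110000
1000000
1000000  (fixed point — unchanged through tick 10)
tick 10 is 1000000, still not uniform 0

no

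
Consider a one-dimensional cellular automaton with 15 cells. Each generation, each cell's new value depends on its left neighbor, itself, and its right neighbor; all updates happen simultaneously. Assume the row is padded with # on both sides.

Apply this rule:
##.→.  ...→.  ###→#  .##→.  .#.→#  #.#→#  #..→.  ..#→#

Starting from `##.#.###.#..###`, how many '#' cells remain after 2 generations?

generation 1: #.###.#.##.#.##
generation 2: .#.#.###..###.#
count of #: 9

9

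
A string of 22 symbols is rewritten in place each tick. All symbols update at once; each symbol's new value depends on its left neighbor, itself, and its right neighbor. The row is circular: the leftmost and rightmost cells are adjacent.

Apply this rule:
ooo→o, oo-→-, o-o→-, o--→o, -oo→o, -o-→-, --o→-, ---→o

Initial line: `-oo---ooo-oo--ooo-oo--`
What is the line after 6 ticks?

-o-oo-oo--o-o-oo--o-oo
---o--o-o-----o-o---o-
oo--o----oooo----oo--o
o-o--ooo-ooo-ooo-o-o-o
---o-oo--oo--oo------o
oo---o-o-o-o-o-ooooo--

oo---o-o-o-o-o-ooooo--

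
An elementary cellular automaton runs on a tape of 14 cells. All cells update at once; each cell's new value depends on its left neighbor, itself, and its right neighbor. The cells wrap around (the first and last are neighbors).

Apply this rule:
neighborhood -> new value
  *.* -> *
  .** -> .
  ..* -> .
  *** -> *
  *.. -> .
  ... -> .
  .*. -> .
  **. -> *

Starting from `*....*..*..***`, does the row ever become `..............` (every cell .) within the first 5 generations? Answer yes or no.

yes

generation 1: *...........**
generation 2: *............*
generation 3: *.............
generation 4: ..............
all cells are . at generation 4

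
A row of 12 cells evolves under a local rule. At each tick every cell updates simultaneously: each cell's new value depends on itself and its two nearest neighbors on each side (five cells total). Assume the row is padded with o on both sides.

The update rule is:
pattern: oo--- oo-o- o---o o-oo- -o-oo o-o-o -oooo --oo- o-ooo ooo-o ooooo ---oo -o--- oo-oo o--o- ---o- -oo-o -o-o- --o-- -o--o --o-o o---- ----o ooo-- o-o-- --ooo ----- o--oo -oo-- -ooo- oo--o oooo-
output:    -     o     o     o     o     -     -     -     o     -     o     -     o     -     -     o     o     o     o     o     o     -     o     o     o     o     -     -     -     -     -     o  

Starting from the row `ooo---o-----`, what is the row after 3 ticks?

oo--ooo---o-

ooo-oooo--o-
oo--o-oo--oo
oo--ooo---o-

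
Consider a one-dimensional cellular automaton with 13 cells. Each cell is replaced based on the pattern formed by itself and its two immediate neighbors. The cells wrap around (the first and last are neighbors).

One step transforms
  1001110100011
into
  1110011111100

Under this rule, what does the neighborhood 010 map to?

1

At position 7 the neighborhood is 010; the next row has 1 there.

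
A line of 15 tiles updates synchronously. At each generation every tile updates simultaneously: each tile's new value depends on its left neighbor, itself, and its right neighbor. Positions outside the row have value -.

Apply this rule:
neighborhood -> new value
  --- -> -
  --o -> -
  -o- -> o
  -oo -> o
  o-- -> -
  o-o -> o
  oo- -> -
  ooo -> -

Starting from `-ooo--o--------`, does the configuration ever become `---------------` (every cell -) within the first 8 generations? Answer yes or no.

-o----o--------
-o----o--------  (fixed point — unchanged through generation 8)
generation 8 is -o----o--------, still not uniform -

no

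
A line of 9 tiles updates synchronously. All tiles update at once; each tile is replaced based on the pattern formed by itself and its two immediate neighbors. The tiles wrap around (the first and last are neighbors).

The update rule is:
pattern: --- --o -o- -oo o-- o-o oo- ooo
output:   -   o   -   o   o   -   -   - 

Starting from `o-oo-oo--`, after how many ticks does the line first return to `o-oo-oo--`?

18

--o--o-oo
oo-oo--o-
o--o-oo--
-oo--o-oo
-o-oo--o-
o--o-oo-o
-oo--o--o
-o-oo-oo-
o--o--o-o
-oo-oo--o
-o--o-oo-
o-oo--o-o
--o-oo--o
oo--o-oo-
o-oo--o--
--o-oo-oo
oo--o--o-
o-oo-oo--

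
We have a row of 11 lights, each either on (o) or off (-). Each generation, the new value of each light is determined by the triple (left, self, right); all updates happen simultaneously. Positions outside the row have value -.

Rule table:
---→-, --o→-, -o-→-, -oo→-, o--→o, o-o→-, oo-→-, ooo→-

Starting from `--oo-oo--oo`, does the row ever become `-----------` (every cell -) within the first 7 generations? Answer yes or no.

yes

-------o---
--------o--
---------o-
----------o
-----------
all cells are - at generation 5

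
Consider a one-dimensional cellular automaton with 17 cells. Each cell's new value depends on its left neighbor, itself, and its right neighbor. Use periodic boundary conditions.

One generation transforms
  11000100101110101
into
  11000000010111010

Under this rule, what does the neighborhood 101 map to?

1

At position 9 the neighborhood is 101; the next row has 1 there.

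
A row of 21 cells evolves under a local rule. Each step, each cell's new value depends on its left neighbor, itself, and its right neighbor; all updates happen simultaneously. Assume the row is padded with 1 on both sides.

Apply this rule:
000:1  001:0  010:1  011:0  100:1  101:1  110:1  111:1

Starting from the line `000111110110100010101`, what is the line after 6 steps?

step 1: 110011111011111011110
step 2: 111001111101111101111
step 3: 111100111110111110111
step 4: 111110011111011111011
step 5: 111111001111101111101
step 6: 111111100111110111110

111111100111110111110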